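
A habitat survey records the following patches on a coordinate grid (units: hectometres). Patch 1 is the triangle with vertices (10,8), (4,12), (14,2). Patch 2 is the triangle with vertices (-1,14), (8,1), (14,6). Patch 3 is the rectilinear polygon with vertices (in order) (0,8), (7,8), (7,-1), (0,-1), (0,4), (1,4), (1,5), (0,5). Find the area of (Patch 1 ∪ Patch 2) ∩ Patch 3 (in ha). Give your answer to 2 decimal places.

10.68

The region (Patch 1 ∪ Patch 2) ∩ Patch 3 is the polygon with vertices (3.154,8), (7,8), (7,2.444).
By the shoelace formula its area is 10.68.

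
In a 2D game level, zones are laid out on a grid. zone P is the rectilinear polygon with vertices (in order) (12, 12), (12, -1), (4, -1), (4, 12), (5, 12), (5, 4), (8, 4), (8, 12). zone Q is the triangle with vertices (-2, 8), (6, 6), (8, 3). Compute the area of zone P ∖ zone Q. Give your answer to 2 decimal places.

|zone P| = 80, |zone P∩zone Q| = 2.2917.
|zone P ∖ zone Q| = |zone P| − |zone P∩zone Q| = 80 − 2.2917 = 77.71.

77.71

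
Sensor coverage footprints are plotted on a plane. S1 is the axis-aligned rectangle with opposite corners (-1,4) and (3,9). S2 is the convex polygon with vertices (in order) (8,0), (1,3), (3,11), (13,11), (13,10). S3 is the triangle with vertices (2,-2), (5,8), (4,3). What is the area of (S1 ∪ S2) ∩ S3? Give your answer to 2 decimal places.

The region (S1 ∪ S2) ∩ S3 is the polygon with vertices (3.215,2.051), (5,8), (4,3), (3.561,1.902).
By the shoelace formula its area is 1.71.

1.71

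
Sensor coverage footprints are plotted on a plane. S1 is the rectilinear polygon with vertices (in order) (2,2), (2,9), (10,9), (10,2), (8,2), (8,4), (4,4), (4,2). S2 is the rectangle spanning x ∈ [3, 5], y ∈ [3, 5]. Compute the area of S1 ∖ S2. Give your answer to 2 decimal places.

45.00

|S1| = 48, |S1∩S2| = 3.
|S1 ∖ S2| = |S1| − |S1∩S2| = 48 − 3 = 45.00.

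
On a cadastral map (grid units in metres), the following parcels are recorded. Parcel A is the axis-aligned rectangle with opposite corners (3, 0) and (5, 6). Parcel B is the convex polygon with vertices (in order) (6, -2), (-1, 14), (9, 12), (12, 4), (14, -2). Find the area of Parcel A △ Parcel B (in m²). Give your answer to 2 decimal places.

|Parcel A| = 12, |Parcel B| = 130, |Parcel A∩Parcel B| = 6.8571.
|Parcel A △ Parcel B| = |Parcel A| + |Parcel B| − 2·|Parcel A∩Parcel B| = 12 + 130 − 13.7143 = 128.29.

128.29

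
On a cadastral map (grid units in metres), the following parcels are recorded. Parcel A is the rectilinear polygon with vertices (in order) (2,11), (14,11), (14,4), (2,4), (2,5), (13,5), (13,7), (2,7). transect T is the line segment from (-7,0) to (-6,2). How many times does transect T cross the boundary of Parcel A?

The segment lies entirely outside Parcel A and never meets its boundary.

0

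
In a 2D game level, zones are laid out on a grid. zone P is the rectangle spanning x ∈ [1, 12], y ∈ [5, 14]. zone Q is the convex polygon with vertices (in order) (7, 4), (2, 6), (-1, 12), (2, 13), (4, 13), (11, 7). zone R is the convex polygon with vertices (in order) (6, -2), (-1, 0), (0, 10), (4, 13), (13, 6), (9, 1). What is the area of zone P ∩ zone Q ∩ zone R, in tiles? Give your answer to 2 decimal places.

The intersection is the polygon with vertices (11,7), (8.333,5), (4.5,5), (2,6), (1,8), (1,10.75), (4,13).
By the shoelace formula its area is 49.71.

49.71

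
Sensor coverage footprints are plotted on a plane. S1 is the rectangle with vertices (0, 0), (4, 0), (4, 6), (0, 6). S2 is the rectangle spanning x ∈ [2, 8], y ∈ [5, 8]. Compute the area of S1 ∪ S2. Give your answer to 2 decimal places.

By inclusion–exclusion:
Individual areas: |S1| = 24, |S2| = 18.
|S1∩S2|: x∈[2,4], y∈[5,6] → 2·1 = 2.
|S1 ∪ S2| = 42 − 2 = 40.00.

40.00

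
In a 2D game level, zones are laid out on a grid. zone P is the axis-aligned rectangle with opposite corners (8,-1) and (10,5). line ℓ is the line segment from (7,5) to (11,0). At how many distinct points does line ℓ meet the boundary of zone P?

The segment meets the boundary at (10,1.25), (8,3.75).

2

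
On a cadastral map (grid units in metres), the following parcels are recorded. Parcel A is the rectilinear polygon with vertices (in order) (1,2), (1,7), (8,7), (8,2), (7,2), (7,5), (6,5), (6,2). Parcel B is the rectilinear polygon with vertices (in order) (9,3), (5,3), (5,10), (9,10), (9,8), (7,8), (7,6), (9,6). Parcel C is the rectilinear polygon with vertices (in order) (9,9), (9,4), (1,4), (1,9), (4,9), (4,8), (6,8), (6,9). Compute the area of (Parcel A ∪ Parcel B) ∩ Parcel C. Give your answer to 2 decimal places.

28.00

|Parcel A ∪ Parcel B| = 47.
|(Parcel A ∪ Parcel B) ∩ Parcel C| = 28.00.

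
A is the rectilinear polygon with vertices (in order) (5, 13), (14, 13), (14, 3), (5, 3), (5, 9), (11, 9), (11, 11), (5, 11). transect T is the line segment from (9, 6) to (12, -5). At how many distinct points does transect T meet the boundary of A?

1

The segment meets the boundary at (9.818,3).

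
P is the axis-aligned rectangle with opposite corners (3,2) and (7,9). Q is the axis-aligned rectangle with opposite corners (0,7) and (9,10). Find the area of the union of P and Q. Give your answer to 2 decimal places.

47.00

By inclusion–exclusion:
Individual areas: |P| = 28, |Q| = 27.
|P∩Q|: x∈[3,7], y∈[7,9] → 4·2 = 8.
|P ∪ Q| = 55 − 8 = 47.00.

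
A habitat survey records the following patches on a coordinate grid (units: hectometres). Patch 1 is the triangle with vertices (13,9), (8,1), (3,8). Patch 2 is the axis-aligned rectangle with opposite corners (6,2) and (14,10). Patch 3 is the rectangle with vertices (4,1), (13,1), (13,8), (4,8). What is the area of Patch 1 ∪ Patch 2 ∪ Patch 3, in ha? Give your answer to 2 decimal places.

By inclusion–exclusion:
Individual areas: |Patch 1| = 37.5, |Patch 2| = 64, |Patch 3| = 63.
|Patch 1∩Patch 2| = 30.0804.
|Patch 1∩Patch 3| = 32.1125.
|Patch 2∩Patch 3|: x∈[6,13], y∈[2,8] → 7·6 = 42.
|Patch 1∩Patch 2∩Patch 3| = 25.8429.
|Patch 1 ∪ Patch 2 ∪ Patch 3| = 164.5 − 104.1929 + 25.8429 = 86.15.

86.15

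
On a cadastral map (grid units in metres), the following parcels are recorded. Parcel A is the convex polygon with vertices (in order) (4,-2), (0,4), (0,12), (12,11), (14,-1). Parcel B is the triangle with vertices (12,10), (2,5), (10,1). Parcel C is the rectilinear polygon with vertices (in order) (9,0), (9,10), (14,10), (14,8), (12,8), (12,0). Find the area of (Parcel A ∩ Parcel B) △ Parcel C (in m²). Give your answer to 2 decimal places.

|Parcel A ∩ Parcel B| = 40.
|(Parcel A ∩ Parcel B) ∩ Parcel C| = 15.5.
|(Parcel A ∩ Parcel B) △ Parcel C| = 40 + 34 − 31 = 43.00.

43.00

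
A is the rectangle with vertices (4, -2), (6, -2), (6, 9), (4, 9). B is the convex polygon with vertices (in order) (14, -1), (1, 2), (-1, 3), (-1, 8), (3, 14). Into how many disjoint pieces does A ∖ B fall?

A ∖ B is a single connected region.

1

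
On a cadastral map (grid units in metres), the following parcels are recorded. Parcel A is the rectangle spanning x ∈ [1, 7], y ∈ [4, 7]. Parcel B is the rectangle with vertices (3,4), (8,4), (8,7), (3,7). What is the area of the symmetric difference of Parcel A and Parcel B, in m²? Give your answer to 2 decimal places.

|Parcel A∩Parcel B|: x∈[3,7], y∈[4,7] → 4·3 = 12.
|Parcel A △ Parcel B| = |Parcel A| + |Parcel B| − 2·|Parcel A∩Parcel B| = 18 + 15 − 24 = 9.00.

9.00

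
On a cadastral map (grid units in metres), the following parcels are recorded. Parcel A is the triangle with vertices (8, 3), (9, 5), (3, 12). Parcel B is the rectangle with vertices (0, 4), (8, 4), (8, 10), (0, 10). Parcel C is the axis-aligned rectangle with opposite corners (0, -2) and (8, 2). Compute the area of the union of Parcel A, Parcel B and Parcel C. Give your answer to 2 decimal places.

By inclusion–exclusion:
Individual areas: |Parcel A| = 9.5, |Parcel B| = 48, |Parcel C| = 32.
|Parcel A∩Parcel B| = 7.0357.
|Parcel A∩Parcel C| = 0.
|Parcel B∩Parcel C| = 0 (no overlap).
|Parcel A∩Parcel B∩Parcel C| = 0.
|Parcel A ∪ Parcel B ∪ Parcel C| = 89.5 − 7.0357 + 0 = 82.46.

82.46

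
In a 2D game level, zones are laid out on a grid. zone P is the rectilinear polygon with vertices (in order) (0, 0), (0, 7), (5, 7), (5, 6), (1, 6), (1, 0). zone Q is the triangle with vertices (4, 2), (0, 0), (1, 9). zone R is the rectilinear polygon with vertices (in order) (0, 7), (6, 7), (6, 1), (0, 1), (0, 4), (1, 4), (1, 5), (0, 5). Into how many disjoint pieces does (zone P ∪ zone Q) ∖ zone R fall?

3

(zone P ∪ zone Q) ∖ zone R splits into 3 disjoint pieces (area 1.0794, area 1.25, area 1).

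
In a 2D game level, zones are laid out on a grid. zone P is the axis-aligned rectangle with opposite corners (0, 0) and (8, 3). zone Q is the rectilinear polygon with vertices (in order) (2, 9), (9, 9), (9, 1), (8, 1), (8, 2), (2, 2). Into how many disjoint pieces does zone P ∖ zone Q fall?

1

zone P ∖ zone Q is a single connected region.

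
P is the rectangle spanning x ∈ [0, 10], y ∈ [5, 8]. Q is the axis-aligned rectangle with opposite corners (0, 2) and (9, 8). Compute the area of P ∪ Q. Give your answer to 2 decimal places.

By inclusion–exclusion:
Individual areas: |P| = 30, |Q| = 54.
|P∩Q|: x∈[0,9], y∈[5,8] → 9·3 = 27.
|P ∪ Q| = 84 − 27 = 57.00.

57.00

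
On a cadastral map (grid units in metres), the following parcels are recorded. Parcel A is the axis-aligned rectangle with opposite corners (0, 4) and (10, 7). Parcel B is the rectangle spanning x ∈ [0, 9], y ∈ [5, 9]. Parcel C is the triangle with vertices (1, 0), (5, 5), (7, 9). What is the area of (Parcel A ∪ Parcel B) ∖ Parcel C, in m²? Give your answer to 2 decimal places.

|Parcel A ∪ Parcel B| = 48.
|(Parcel A ∪ Parcel B) ∩ Parcel C| = 1.9333.
|(Parcel A ∪ Parcel B) ∖ Parcel C| = 48 − 1.9333 = 46.07.

46.07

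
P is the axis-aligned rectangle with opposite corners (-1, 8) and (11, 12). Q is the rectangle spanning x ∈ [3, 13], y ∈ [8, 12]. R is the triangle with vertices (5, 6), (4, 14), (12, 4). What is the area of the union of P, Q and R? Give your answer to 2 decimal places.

72.20

By inclusion–exclusion:
Individual areas: |P| = 48, |Q| = 40, |R| = 27.
|P∩Q|: x∈[3,11], y∈[8,12] → 8·4 = 32.
|P∩R| = 10.8.
|Q∩R| = 10.8.
|P∩Q∩R| = 10.8.
|P ∪ Q ∪ R| = 115 − 53.6 + 10.8 = 72.20.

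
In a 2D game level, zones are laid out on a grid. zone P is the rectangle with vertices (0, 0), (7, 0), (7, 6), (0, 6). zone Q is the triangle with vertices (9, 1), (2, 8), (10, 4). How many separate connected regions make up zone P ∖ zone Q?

2

zone P ∖ zone Q splits into 2 disjoint pieces (area 37.5, area 0.25).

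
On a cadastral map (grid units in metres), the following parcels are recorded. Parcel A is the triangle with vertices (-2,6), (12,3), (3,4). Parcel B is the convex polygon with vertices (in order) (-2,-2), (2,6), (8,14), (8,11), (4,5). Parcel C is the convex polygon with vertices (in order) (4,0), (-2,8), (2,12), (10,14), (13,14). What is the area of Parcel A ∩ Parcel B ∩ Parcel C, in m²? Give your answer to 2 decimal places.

The intersection is the polygon with vertices (3.13,3.986), (3,4), (1.333,4.667), (1.613,5.226), (3.793,4.759).
By the shoelace formula its area is 1.63.

1.63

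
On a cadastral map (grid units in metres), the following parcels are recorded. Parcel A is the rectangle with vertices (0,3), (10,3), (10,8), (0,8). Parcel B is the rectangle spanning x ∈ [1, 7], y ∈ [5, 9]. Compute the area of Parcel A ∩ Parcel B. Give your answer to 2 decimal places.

18.00

|Parcel A∩Parcel B|: x∈[1,7], y∈[5,8] → 6·3 = 18.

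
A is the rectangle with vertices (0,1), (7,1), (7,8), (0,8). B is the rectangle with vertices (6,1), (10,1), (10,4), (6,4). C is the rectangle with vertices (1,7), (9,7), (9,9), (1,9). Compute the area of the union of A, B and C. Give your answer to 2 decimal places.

By inclusion–exclusion:
Individual areas: |A| = 49, |B| = 12, |C| = 16.
|A∩B|: x∈[6,7], y∈[1,4] → 1·3 = 3.
|A∩C|: x∈[1,7], y∈[7,8] → 6·1 = 6.
|B∩C| = 0 (no overlap).
|A∩B∩C| = 0.
|A ∪ B ∪ C| = 77 − 9 + 0 = 68.00.

68.00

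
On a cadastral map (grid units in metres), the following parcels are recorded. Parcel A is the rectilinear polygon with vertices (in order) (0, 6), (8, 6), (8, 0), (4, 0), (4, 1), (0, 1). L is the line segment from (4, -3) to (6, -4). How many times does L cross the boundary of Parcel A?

0

The segment lies entirely outside Parcel A and never meets its boundary.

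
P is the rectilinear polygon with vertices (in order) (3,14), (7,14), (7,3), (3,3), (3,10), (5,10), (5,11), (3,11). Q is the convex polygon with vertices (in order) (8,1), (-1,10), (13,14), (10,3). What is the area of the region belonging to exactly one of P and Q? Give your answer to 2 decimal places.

74.29

|P| = 42, |Q| = 89, |P∩Q| = 28.3571.
|P △ Q| = |P| + |Q| − 2·|P∩Q| = 42 + 89 − 56.7143 = 74.29.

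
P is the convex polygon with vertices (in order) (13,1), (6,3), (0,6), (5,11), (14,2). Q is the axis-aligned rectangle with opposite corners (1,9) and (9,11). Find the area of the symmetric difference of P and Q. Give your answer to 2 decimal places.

|P| = 58.5, |Q| = 16, |P∩Q| = 4.
|P △ Q| = |P| + |Q| − 2·|P∩Q| = 58.5 + 16 − 8 = 66.50.

66.50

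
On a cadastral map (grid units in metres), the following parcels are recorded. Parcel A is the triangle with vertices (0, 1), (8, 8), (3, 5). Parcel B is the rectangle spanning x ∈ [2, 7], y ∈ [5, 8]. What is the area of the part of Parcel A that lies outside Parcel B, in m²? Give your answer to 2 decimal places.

3.28

|Parcel A| = 5.5, |Parcel A∩Parcel B| = 2.2196.
|Parcel A ∖ Parcel B| = |Parcel A| − |Parcel A∩Parcel B| = 5.5 − 2.2196 = 3.28.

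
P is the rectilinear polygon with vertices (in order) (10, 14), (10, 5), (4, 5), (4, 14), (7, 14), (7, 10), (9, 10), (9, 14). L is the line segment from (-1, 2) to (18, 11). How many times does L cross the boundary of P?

2

The segment meets the boundary at (10,7.211), (5.333,5).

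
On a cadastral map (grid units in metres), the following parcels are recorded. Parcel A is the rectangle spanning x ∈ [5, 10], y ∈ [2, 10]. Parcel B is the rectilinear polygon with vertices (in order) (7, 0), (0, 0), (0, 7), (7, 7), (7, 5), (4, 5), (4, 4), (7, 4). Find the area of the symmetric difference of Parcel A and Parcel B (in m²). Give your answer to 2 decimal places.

|Parcel A| = 40, |Parcel B| = 46, |Parcel A∩Parcel B| = 8.
|Parcel A △ Parcel B| = |Parcel A| + |Parcel B| − 2·|Parcel A∩Parcel B| = 40 + 46 − 16 = 70.00.

70.00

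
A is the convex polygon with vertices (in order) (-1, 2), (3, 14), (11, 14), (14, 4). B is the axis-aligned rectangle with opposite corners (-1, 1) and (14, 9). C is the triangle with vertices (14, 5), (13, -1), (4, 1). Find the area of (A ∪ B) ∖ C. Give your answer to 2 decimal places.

|A ∪ B| = 167.9167.
|(A ∪ B) ∩ C| = 18.6667.
|(A ∪ B) ∖ C| = 167.9167 − 18.6667 = 149.25.

149.25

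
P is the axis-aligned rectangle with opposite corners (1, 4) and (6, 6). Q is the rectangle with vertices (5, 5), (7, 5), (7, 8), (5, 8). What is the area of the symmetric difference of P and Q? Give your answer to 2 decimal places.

14.00

|P∩Q|: x∈[5,6], y∈[5,6] → 1·1 = 1.
|P △ Q| = |P| + |Q| − 2·|P∩Q| = 10 + 6 − 2 = 14.00.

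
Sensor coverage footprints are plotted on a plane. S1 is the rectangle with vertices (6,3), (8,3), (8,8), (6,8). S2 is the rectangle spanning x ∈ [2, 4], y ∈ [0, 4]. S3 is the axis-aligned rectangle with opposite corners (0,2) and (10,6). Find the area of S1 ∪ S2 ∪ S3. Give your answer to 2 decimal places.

By inclusion–exclusion:
Individual areas: |S1| = 10, |S2| = 8, |S3| = 40.
|S1∩S2| = 0 (no overlap).
|S1∩S3|: x∈[6,8], y∈[3,6] → 2·3 = 6.
|S2∩S3|: x∈[2,4], y∈[2,4] → 2·2 = 4.
|S1∩S2∩S3| = 0.
|S1 ∪ S2 ∪ S3| = 58 − 10 + 0 = 48.00.

48.00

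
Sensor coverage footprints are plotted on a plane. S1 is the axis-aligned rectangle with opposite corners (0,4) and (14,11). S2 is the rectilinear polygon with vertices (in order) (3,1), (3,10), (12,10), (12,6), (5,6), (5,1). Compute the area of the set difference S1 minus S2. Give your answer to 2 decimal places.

|S1| = 98, |S1∩S2| = 40.
|S1 ∖ S2| = |S1| − |S1∩S2| = 98 − 40 = 58.00.

58.00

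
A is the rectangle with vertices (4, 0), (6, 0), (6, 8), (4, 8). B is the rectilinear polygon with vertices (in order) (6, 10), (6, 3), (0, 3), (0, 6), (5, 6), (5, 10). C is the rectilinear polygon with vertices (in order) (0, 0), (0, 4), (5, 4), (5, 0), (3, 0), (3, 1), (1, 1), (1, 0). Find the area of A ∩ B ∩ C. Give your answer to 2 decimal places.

The intersection is the polygon with vertices (4,3), (4,4), (5,4), (5,3).
By the shoelace formula its area is 1.00.

1.00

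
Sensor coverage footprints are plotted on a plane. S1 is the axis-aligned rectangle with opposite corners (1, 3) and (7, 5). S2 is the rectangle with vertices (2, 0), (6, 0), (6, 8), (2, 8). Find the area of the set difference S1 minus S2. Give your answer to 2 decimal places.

|S1∩S2|: x∈[2,6], y∈[3,5] → 4·2 = 8.
|S1| = 12.
|S1 ∖ S2| = |S1| − |S1∩S2| = 12 − 8 = 4.00.

4.00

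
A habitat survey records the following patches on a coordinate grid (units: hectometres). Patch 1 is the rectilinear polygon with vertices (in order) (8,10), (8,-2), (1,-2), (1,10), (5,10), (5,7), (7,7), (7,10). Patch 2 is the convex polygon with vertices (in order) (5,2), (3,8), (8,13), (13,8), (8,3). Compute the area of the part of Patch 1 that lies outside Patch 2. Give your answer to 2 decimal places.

|Patch 1| = 78, |Patch 1∩Patch 2| = 24.5.
|Patch 1 ∖ Patch 2| = |Patch 1| − |Patch 1∩Patch 2| = 78 − 24.5 = 53.50.

53.50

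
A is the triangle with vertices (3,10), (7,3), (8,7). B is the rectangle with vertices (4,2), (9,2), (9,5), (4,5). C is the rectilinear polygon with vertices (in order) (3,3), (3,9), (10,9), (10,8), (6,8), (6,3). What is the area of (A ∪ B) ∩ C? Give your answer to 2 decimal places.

The region (A ∪ B) ∩ C is the polygon with vertices (6.333,8), (6,8), (6,3), (4,3), (4,5), (5.857,5), (3.571,9), (4.667,9).
By the shoelace formula its area is 8.64.

8.64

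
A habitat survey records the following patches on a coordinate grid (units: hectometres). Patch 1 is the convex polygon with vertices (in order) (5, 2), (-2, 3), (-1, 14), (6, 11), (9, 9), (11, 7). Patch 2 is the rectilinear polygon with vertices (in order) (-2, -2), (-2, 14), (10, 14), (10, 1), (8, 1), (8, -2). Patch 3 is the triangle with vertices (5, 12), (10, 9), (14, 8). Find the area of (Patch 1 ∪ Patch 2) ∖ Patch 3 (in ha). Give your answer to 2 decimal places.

|Patch 1 ∪ Patch 2| = 186.9167.
|(Patch 1 ∪ Patch 2) ∩ Patch 3| = 1.9444.
|(Patch 1 ∪ Patch 2) ∖ Patch 3| = 186.9167 − 1.9444 = 184.97.

184.97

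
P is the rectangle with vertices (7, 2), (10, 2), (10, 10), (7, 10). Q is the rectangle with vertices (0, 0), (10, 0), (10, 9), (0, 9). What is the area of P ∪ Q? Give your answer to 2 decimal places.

By inclusion–exclusion:
Individual areas: |P| = 24, |Q| = 90.
|P∩Q|: x∈[7,10], y∈[2,9] → 3·7 = 21.
|P ∪ Q| = 114 − 21 = 93.00.

93.00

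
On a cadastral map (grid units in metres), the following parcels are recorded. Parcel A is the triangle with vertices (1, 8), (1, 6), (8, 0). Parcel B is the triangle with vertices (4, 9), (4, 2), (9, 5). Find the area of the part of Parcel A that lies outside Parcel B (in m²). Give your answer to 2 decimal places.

5.80

|Parcel A| = 7, |Parcel A∩Parcel B| = 1.1967.
|Parcel A ∖ Parcel B| = |Parcel A| − |Parcel A∩Parcel B| = 7 − 1.1967 = 5.80.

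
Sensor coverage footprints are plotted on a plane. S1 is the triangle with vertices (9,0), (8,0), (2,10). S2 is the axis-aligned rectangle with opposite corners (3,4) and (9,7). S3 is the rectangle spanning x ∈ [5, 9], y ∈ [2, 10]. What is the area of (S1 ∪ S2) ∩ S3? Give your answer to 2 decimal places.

13.40

The region (S1 ∪ S2) ∩ S3 is the polygon with vertices (5.6,4), (5,4), (5,7), (9,7), (9,4), (6.2,4), (7.6,2), (6.8,2).
By the shoelace formula its area is 13.40.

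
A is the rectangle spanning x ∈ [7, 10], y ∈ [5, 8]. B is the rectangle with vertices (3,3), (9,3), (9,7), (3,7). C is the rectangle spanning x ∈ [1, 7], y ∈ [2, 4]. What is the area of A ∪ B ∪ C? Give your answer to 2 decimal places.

37.00

By inclusion–exclusion:
Individual areas: |A| = 9, |B| = 24, |C| = 12.
|A∩B|: x∈[7,9], y∈[5,7] → 2·2 = 4.
|A∩C| = 0 (no overlap).
|B∩C|: x∈[3,7], y∈[3,4] → 4·1 = 4.
|A∩B∩C| = 0.
|A ∪ B ∪ C| = 45 − 8 + 0 = 37.00.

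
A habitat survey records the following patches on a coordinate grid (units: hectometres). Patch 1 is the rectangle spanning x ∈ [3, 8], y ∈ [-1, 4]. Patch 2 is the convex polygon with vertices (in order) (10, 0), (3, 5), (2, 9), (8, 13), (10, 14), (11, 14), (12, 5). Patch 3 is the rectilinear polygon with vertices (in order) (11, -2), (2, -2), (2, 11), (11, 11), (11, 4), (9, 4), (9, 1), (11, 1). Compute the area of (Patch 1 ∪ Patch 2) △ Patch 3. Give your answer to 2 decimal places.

|Patch 1 ∪ Patch 2| = 107.3714.
|(Patch 1 ∪ Patch 2) ∩ Patch 3| = 85.0714.
|(Patch 1 ∪ Patch 2) △ Patch 3| = 107.3714 + 111 − 170.1429 = 48.23.

48.23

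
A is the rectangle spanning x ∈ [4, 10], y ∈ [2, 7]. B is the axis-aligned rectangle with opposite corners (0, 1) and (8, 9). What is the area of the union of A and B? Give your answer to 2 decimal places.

By inclusion–exclusion:
Individual areas: |A| = 30, |B| = 64.
|A∩B|: x∈[4,8], y∈[2,7] → 4·5 = 20.
|A ∪ B| = 94 − 20 = 74.00.

74.00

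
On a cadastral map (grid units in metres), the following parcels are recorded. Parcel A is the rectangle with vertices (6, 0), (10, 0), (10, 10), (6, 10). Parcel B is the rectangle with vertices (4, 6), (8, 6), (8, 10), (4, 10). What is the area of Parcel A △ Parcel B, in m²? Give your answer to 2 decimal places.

|Parcel A∩Parcel B|: x∈[6,8], y∈[6,10] → 2·4 = 8.
|Parcel A △ Parcel B| = |Parcel A| + |Parcel B| − 2·|Parcel A∩Parcel B| = 40 + 16 − 16 = 40.00.

40.00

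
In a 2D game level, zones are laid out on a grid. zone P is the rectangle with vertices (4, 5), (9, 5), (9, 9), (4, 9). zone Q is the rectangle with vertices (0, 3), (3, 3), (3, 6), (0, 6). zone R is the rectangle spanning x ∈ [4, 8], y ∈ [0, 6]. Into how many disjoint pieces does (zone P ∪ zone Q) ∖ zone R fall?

(zone P ∪ zone Q) ∖ zone R splits into 2 disjoint pieces (area 16, area 9).

2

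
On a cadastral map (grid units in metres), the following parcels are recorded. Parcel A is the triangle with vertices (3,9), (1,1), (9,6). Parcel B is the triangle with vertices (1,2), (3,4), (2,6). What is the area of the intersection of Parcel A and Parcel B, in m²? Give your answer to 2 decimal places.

The intersection is the polygon with vertices (2.167,5.667), (3,4), (1.333,2.333).
By the shoelace formula its area is 2.08.

2.08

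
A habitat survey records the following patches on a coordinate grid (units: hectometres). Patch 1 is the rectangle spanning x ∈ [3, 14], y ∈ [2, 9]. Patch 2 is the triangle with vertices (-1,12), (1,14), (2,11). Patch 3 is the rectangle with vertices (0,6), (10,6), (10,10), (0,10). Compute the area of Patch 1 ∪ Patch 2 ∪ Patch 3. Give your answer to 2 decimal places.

100.00

By inclusion–exclusion:
Individual areas: |Patch 1| = 77, |Patch 2| = 4, |Patch 3| = 40.
|Patch 1∩Patch 2| = 0.
|Patch 1∩Patch 3|: x∈[3,10], y∈[6,9] → 7·3 = 21.
|Patch 2∩Patch 3| = 0.
|Patch 1∩Patch 2∩Patch 3| = 0.
|Patch 1 ∪ Patch 2 ∪ Patch 3| = 121 − 21 + 0 = 100.00.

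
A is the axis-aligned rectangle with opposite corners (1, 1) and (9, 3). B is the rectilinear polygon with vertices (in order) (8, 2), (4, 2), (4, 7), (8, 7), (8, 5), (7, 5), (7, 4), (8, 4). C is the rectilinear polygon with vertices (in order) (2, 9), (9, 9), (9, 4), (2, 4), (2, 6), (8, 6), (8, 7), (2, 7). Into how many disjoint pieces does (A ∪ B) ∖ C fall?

2

(A ∪ B) ∖ C splits into 2 disjoint pieces (area 20, area 4).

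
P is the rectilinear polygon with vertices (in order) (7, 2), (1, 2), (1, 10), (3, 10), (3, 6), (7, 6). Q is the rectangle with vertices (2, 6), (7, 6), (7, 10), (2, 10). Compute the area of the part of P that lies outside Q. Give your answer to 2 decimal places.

28.00

|P| = 32, |P∩Q| = 4.
|P ∖ Q| = |P| − |P∩Q| = 32 − 4 = 28.00.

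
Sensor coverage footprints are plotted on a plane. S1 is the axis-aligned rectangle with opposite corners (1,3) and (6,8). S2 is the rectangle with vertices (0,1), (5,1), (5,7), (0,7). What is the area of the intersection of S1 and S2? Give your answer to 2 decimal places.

16.00

|S1∩S2|: x∈[1,5], y∈[3,7] → 4·4 = 16.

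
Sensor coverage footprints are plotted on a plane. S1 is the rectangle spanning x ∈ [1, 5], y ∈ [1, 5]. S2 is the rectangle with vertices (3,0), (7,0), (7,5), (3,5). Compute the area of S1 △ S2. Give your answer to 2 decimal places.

20.00

|S1∩S2|: x∈[3,5], y∈[1,5] → 2·4 = 8.
|S1 △ S2| = |S1| + |S2| − 2·|S1∩S2| = 16 + 20 − 16 = 20.00.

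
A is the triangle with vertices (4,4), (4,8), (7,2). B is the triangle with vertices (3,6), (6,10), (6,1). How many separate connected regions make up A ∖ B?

3

A ∖ B splits into 3 disjoint pieces (area 0.0556, area 0.0667, area 0.6667).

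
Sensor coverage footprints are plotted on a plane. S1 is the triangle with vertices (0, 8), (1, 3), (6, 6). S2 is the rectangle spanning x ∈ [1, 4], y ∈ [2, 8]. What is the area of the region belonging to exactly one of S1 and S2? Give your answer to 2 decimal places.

|S1| = 14, |S2| = 18, |S1∩S2| = 9.8.
|S1 △ S2| = |S1| + |S2| − 2·|S1∩S2| = 14 + 18 − 19.6 = 12.40.

12.40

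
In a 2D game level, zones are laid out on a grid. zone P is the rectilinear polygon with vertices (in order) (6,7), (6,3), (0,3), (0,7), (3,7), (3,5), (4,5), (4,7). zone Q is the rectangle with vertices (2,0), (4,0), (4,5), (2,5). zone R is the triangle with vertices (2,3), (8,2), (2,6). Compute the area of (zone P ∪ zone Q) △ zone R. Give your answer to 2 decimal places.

|zone P ∪ zone Q| = 28.
|(zone P ∪ zone Q) ∩ zone R| = 6.9167.
|(zone P ∪ zone Q) △ zone R| = 28 + 9 − 13.8333 = 23.17.

23.17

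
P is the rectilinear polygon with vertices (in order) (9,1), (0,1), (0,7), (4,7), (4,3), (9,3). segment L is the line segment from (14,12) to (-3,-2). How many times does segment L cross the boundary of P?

2

The segment meets the boundary at (0.643,1), (4,3.765).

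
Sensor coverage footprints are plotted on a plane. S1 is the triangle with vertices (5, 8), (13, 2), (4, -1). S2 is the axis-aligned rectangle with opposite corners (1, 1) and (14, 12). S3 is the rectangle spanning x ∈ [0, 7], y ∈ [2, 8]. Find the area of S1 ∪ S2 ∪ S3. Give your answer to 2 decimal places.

154.78

By inclusion–exclusion:
Individual areas: |S1| = 39, |S2| = 143, |S3| = 42.
|S1∩S2| = 33.2222.
|S1∩S3| = 12.5.
|S2∩S3|: x∈[1,7], y∈[2,8] → 6·6 = 36.
|S1∩S2∩S3| = 12.5.
|S1 ∪ S2 ∪ S3| = 224 − 81.7222 + 12.5 = 154.78.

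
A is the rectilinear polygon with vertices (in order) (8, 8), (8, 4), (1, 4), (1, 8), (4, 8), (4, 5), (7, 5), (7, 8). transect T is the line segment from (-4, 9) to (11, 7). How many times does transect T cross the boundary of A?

4

The segment meets the boundary at (8,7.4), (7,7.533), (4,7.933), (3.5,8).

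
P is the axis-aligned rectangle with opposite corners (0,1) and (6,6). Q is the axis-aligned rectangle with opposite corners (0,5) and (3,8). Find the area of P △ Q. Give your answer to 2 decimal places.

|P∩Q|: x∈[0,3], y∈[5,6] → 3·1 = 3.
|P △ Q| = |P| + |Q| − 2·|P∩Q| = 30 + 9 − 6 = 33.00.

33.00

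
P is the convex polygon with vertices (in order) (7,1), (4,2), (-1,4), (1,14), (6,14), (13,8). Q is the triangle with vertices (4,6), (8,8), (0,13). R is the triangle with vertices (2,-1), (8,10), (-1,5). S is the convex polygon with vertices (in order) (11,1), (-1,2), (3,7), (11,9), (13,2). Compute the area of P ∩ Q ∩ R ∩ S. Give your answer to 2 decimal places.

2.86

The intersection is the polygon with vertices (6.5,7.25), (4,6), (3.375,7.094), (6.895,7.974).
By the shoelace formula its area is 2.86.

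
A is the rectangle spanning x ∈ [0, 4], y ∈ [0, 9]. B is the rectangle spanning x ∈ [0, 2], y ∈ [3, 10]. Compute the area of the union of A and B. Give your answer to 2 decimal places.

38.00

By inclusion–exclusion:
Individual areas: |A| = 36, |B| = 14.
|A∩B|: x∈[0,2], y∈[3,9] → 2·6 = 12.
|A ∪ B| = 50 − 12 = 38.00.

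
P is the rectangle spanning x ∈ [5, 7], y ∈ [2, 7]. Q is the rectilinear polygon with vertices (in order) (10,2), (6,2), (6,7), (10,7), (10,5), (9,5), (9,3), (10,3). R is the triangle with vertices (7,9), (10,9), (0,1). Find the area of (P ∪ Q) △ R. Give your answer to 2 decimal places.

|P ∪ Q| = 23.
|(P ∪ Q) ∩ R| = 2.4643.
|(P ∪ Q) △ R| = 23 + 12 − 4.9286 = 30.07.

30.07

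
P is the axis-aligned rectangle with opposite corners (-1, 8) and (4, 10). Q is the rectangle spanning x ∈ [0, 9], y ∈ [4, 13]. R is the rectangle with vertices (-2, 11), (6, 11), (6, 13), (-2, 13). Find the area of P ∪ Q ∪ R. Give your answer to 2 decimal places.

87.00

By inclusion–exclusion:
Individual areas: |P| = 10, |Q| = 81, |R| = 16.
|P∩Q|: x∈[0,4], y∈[8,10] → 4·2 = 8.
|P∩R| = 0 (no overlap).
|Q∩R|: x∈[0,6], y∈[11,13] → 6·2 = 12.
|P∩Q∩R| = 0.
|P ∪ Q ∪ R| = 107 − 20 + 0 = 87.00.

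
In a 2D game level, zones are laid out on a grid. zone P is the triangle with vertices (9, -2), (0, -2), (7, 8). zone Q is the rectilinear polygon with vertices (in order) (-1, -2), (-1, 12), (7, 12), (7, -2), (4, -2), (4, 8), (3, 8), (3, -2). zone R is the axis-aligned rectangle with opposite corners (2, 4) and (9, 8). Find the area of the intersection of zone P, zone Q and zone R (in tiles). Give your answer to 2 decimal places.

5.60

The intersection is the polygon with vertices (7,8), (7,4), (4.2,4).
By the shoelace formula its area is 5.60.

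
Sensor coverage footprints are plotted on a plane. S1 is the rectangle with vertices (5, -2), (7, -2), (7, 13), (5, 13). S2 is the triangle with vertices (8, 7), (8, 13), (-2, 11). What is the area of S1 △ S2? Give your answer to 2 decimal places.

40.80

|S1| = 30, |S2| = 30, |S1∩S2| = 9.6.
|S1 △ S2| = |S1| + |S2| − 2·|S1∩S2| = 30 + 30 − 19.2 = 40.80.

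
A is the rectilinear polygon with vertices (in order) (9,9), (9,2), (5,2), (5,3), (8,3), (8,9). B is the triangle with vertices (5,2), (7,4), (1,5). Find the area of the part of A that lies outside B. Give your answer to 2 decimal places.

|A| = 10, |A∩B| = 0.5.
|A ∖ B| = |A| − |A∩B| = 10 − 0.5 = 9.50.

9.50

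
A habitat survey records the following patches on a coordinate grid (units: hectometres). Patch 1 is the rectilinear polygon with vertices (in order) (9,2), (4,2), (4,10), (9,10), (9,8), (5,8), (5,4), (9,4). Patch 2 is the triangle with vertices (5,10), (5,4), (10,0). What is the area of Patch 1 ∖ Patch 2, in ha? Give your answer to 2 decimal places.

18.50

|Patch 1| = 24, |Patch 1∩Patch 2| = 5.5.
|Patch 1 ∖ Patch 2| = |Patch 1| − |Patch 1∩Patch 2| = 24 − 5.5 = 18.50.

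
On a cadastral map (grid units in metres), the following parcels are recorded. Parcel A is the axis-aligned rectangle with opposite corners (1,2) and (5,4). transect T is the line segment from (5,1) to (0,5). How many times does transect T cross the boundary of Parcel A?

The segment meets the boundary at (1.25,4), (3.75,2).

2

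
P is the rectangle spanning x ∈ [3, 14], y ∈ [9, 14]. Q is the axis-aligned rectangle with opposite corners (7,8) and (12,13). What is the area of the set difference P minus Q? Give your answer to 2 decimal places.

35.00

|P∩Q|: x∈[7,12], y∈[9,13] → 5·4 = 20.
|P| = 55.
|P ∖ Q| = |P| − |P∩Q| = 55 − 20 = 35.00.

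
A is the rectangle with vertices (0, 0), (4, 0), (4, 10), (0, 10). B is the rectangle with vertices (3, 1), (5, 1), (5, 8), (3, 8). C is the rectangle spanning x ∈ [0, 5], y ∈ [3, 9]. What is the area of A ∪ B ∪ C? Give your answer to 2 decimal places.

By inclusion–exclusion:
Individual areas: |A| = 40, |B| = 14, |C| = 30.
|A∩B|: x∈[3,4], y∈[1,8] → 1·7 = 7.
|A∩C|: x∈[0,4], y∈[3,9] → 4·6 = 24.
|B∩C|: x∈[3,5], y∈[3,8] → 2·5 = 10.
|A∩B∩C| = 5.
|A ∪ B ∪ C| = 84 − 41 + 5 = 48.00.

48.00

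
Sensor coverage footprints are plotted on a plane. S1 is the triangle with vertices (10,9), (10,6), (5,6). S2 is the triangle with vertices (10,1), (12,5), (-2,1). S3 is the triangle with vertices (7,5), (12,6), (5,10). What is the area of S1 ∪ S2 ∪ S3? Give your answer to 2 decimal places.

39.59

By inclusion–exclusion:
Individual areas: |S1| = 7.5, |S2| = 24, |S3| = 13.5.
|S1∩S2| = 0.
|S1∩S3| = 5.4085.
|S2∩S3| = 0.
|S1∩S2∩S3| = 0.
|S1 ∪ S2 ∪ S3| = 45 − 5.4085 + 0 = 39.59.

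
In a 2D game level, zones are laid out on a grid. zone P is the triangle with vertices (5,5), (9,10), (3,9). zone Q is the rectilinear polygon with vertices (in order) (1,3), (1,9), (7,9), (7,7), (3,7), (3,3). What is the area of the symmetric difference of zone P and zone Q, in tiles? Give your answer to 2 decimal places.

19.20

|zone P| = 13, |zone Q| = 20, |zone P∩zone Q| = 6.9.
|zone P △ zone Q| = |zone P| + |zone Q| − 2·|zone P∩zone Q| = 13 + 20 − 13.8 = 19.20.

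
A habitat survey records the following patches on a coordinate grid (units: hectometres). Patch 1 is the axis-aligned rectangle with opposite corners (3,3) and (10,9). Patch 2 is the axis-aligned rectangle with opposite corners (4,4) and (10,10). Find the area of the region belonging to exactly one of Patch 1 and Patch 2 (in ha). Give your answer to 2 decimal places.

18.00

|Patch 1∩Patch 2|: x∈[4,10], y∈[4,9] → 6·5 = 30.
|Patch 1 △ Patch 2| = |Patch 1| + |Patch 2| − 2·|Patch 1∩Patch 2| = 42 + 36 − 60 = 18.00.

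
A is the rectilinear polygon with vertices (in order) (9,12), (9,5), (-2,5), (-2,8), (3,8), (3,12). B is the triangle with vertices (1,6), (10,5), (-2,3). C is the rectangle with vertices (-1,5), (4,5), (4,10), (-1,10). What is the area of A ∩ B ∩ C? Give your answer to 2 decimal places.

The intersection is the polygon with vertices (0,5), (1,6), (4,5.667), (4,5).
By the shoelace formula its area is 3.00.

3.00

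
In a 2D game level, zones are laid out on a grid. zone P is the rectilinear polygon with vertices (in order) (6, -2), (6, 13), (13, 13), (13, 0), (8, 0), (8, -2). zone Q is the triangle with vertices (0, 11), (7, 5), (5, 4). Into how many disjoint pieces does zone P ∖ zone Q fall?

zone P ∖ zone Q is a single connected region.

1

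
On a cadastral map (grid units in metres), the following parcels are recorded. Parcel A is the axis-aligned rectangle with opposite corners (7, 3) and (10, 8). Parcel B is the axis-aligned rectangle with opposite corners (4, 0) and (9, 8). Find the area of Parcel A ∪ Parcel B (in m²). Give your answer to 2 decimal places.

By inclusion–exclusion:
Individual areas: |Parcel A| = 15, |Parcel B| = 40.
|Parcel A∩Parcel B|: x∈[7,9], y∈[3,8] → 2·5 = 10.
|Parcel A ∪ Parcel B| = 55 − 10 = 45.00.

45.00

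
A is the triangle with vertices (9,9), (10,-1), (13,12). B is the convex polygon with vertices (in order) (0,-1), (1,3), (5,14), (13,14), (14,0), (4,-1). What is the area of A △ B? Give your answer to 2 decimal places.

141.62

|A| = 21.5, |B| = 163, |A∩B| = 21.4397.
|A △ B| = |A| + |B| − 2·|A∩B| = 21.5 + 163 − 42.8793 = 141.62.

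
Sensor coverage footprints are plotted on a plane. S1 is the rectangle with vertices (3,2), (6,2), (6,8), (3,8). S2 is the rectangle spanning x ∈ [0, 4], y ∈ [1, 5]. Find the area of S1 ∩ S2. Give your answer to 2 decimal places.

|S1∩S2|: x∈[3,4], y∈[2,5] → 1·3 = 3.

3.00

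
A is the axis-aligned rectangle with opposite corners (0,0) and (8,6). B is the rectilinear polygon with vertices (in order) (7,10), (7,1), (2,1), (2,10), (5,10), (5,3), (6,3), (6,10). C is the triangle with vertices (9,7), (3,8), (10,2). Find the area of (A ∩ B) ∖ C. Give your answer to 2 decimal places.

|A ∩ B| = 22.
|(A ∩ B) ∩ C| = 1.
|(A ∩ B) ∖ C| = 22 − 1 = 21.00.

21.00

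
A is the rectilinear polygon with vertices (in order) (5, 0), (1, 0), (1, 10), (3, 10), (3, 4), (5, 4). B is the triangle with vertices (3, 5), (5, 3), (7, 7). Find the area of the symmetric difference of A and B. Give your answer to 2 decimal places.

|A| = 28, |B| = 6, |A∩B| = 0.5.
|A △ B| = |A| + |B| − 2·|A∩B| = 28 + 6 − 1 = 33.00.

33.00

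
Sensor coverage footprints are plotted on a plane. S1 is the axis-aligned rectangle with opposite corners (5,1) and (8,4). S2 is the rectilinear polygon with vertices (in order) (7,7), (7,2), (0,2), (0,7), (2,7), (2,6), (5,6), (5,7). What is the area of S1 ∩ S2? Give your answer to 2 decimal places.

4.00

The intersection is the polygon with vertices (5,4), (7,4), (7,2), (5,2).
By the shoelace formula its area is 4.00.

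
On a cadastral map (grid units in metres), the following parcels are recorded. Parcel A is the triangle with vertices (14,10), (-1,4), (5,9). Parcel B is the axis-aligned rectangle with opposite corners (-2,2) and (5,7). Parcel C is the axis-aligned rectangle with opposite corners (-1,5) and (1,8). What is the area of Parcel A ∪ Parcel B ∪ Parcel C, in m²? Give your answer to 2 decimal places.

By inclusion–exclusion:
Individual areas: |Parcel A| = 19.5, |Parcel B| = 35, |Parcel C| = 6.
|Parcel A∩Parcel B| = 5.4.
|Parcel A∩Parcel C| = 0.2667.
|Parcel B∩Parcel C|: x∈[-1,1], y∈[5,7] → 2·2 = 4.
|Parcel A∩Parcel B∩Parcel C| = 0.2667.
|Parcel A ∪ Parcel B ∪ Parcel C| = 60.5 − 9.6667 + 0.2667 = 51.10.

51.10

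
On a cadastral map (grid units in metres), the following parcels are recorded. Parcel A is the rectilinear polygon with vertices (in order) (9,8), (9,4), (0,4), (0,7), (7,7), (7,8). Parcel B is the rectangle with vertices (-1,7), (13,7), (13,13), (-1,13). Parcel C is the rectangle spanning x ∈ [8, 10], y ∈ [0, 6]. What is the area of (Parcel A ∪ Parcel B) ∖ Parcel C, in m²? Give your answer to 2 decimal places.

109.00

|Parcel A ∪ Parcel B| = 111.
|(Parcel A ∪ Parcel B) ∩ Parcel C| = 2.
|(Parcel A ∪ Parcel B) ∖ Parcel C| = 111 − 2 = 109.00.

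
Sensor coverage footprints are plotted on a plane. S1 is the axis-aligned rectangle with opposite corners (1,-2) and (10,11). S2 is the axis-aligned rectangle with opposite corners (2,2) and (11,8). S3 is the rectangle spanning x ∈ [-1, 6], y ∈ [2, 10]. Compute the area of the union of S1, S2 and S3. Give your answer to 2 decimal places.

By inclusion–exclusion:
Individual areas: |S1| = 117, |S2| = 54, |S3| = 56.
|S1∩S2|: x∈[2,10], y∈[2,8] → 8·6 = 48.
|S1∩S3|: x∈[1,6], y∈[2,10] → 5·8 = 40.
|S2∩S3|: x∈[2,6], y∈[2,8] → 4·6 = 24.
|S1∩S2∩S3| = 24.
|S1 ∪ S2 ∪ S3| = 227 − 112 + 24 = 139.00.

139.00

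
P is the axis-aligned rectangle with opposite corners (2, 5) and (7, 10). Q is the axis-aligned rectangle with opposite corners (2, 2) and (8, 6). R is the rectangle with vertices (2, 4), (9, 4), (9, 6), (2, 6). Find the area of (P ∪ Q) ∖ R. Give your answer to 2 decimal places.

|P ∪ Q| = 44.
|(P ∪ Q) ∩ R| = 12.
|(P ∪ Q) ∖ R| = 44 − 12 = 32.00.

32.00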